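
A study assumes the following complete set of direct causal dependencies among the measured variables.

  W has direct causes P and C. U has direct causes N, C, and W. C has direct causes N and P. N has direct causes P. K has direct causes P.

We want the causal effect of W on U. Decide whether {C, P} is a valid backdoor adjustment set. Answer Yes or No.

Yes

Backdoor paths from W to U (paths whose first edge points into W):
  P1: W <- P -> N -> C -> U
  P2: W <- P -> N -> U
  P3: W <- P -> C <- N -> U
  P4: W <- P -> C -> U
  P5: W <- C <- P -> N -> U
  P6: W <- C <- N -> U
  P7: W <- C -> U
Condition 1 (no descendant of W in the set): holds — descendants of W are {U}; none are in {C, P}.
Condition 2 (every backdoor path blocked by {C, P}):
  P1: blocked at fork node P ∈ conditioning set.
  P2: blocked at fork node P ∈ conditioning set.
  P3: blocked at fork node P ∈ conditioning set.
  P4: blocked at fork node P ∈ conditioning set.
  P5: blocked at chain node C ∈ conditioning set.
  P6: blocked at chain node C ∈ conditioning set.
  P7: blocked at fork node C ∈ conditioning set.
{C, P} satisfies the backdoor criterion.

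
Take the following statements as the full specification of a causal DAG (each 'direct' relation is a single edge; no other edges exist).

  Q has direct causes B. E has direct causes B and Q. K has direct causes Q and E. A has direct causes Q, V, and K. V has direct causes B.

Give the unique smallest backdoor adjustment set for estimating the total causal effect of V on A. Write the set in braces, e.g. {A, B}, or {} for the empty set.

Variables eligible for adjustment (non-descendants of V, excluding V and A): {B, E, K, Q}.
Backdoor paths from V to A:
  P1: V <- B -> Q -> E -> K -> A
  P2: V <- B -> Q -> K -> A
  P3: V <- B -> Q -> A
  P4: V <- B -> E <- Q -> K -> A
  P5: V <- B -> E <- Q -> A
  P6: V <- B -> E -> K <- Q -> A
  P7: V <- B -> E -> K -> A
The empty set is not sufficient: P1 (V <- B -> Q -> E -> K -> A) has no collider blocking it and no conditioned non-collider, so it is open.
Try {B}:
  P1: blocked at fork node B ∈ conditioning set.
  P2: blocked at fork node B ∈ conditioning set.
  P3: blocked at fork node B ∈ conditioning set.
  P4: blocked at fork node B ∈ conditioning set.
  P5: blocked at fork node B ∈ conditioning set.
  P6: blocked at fork node B ∈ conditioning set.
  P7: blocked at fork node B ∈ conditioning set.
{B} contains no descendant of V and blocks every backdoor path.
No other singleton works — e.g. {Q} leaves P7 open — so {B} is the unique smallest valid adjustment set.

{B}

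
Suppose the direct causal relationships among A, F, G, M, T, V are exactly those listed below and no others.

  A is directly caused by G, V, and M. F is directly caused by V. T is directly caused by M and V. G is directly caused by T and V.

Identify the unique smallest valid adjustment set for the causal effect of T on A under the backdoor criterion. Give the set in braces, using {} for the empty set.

{M, V}

Variables eligible for adjustment (non-descendants of T, excluding T and A): {F, M, V}.
Backdoor paths from T to A:
  P1: T <- V -> G -> A
  P2: T <- V -> A
  P3: T <- M -> A
The empty set is not sufficient: P1 (T <- V -> G -> A) has no collider blocking it and no conditioned non-collider, so it is open.
Try {M, V}:
  P1: blocked at fork node V ∈ conditioning set.
  P2: blocked at fork node V ∈ conditioning set.
  P3: blocked at fork node M ∈ conditioning set.
{M, V} contains no descendant of T and blocks every backdoor path.
Every element of {M, V} is needed (dropping M leaves P3 open; dropping V leaves P1 open), so no proper subset is valid.
Among all size-2 subsets of the eligible variables, only {M, V} blocks every backdoor path, so it is the unique smallest valid adjustment set.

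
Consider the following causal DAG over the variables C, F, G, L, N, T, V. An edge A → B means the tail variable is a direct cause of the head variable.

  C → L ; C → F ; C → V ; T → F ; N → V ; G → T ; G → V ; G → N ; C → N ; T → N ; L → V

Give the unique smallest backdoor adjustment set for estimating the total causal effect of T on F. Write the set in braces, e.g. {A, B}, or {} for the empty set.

{}

Variables eligible for adjustment (non-descendants of T, excluding T and F): {C, G, L}.
Backdoor paths from T to F:
  P1: T <- G -> N <- C -> F
  P2: T <- G -> N -> V <- C -> F
  P3: T <- G -> N -> V <- L <- C -> F
  P4: T <- G -> V <- C -> F
  P5: T <- G -> V <- L <- C -> F
  P6: T <- G -> V <- N <- C -> F
Each backdoor path contains an unconditioned collider, so every path is already blocked with the empty conditioning set:
  P1: blocked at collider N (neither it nor any descendant is in the conditioning set).
  P2: blocked at collider V (neither it nor any descendant is in the conditioning set).
  P3: blocked at collider V (neither it nor any descendant is in the conditioning set).
  P4: blocked at collider V (neither it nor any descendant is in the conditioning set).
  P5: blocked at collider V (neither it nor any descendant is in the conditioning set).
  P6: blocked at collider V (neither it nor any descendant is in the conditioning set).
The empty set is therefore the unique smallest valid set.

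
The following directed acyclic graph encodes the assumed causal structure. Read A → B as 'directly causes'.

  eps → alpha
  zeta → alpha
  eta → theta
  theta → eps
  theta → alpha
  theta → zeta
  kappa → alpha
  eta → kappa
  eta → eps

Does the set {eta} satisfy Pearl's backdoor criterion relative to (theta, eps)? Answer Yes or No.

Backdoor paths from theta to eps (paths whose first edge points into theta):
  P1: theta <- eta -> kappa -> alpha <- eps
  P2: theta <- eta -> eps
Condition 1 (no descendant of theta in the set): holds — descendants of theta are {alpha, eps, zeta}; none are in {eta}.
Condition 2 (every backdoor path blocked by {eta}):
  P1: blocked at fork node eta ∈ conditioning set.
  P2: blocked at fork node eta ∈ conditioning set.
{eta} satisfies the backdoor criterion.

Yes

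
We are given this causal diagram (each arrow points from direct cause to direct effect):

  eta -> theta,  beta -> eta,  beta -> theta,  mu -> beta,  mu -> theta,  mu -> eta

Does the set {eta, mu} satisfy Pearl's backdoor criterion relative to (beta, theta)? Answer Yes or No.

No

Backdoor paths from beta to theta (paths whose first edge points into beta):
  P1: beta <- mu -> eta -> theta
  P2: beta <- mu -> theta
Condition 1 (no descendant of beta in the set): FAILS — eta is a descendant of beta.
Condition 2 (every backdoor path blocked by {eta, mu}):
  P1: blocked at fork node mu ∈ conditioning set.
  P2: blocked at fork node mu ∈ conditioning set.
{eta, mu} does not satisfy the backdoor criterion.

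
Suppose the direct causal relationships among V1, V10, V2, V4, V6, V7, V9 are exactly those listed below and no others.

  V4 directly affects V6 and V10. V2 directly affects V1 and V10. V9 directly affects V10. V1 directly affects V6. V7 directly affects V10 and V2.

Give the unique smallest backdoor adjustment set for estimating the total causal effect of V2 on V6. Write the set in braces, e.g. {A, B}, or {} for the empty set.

{}

Variables eligible for adjustment (non-descendants of V2, excluding V2 and V6): {V4, V7, V9}.
Backdoor paths from V2 to V6:
  P1: V2 <- V7 -> V10 <- V4 -> V6
Each backdoor path contains an unconditioned collider, so every path is already blocked with the empty conditioning set:
  P1: blocked at collider V10 (neither it nor any descendant is in the conditioning set).
The empty set is therefore the unique smallest valid set.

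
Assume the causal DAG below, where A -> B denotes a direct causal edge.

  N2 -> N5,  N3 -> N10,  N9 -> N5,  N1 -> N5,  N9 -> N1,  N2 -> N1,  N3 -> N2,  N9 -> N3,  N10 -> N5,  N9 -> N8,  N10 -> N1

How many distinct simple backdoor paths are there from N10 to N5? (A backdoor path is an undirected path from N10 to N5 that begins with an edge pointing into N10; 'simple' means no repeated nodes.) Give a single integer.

A backdoor path from N10 to N5 is any simple undirected path whose first edge points into N10 (i.e. leaves N10 via a parent).
Parents of N10: {N3}.
Enumerating:
  P1: N10 <- N3 <- N9 -> N1 <- N2 -> N5
  P2: N10 <- N3 <- N9 -> N1 -> N5
  P3: N10 <- N3 <- N9 -> N5
  P4: N10 <- N3 -> N2 -> N1 <- N9 -> N5
  P5: N10 <- N3 -> N2 -> N1 -> N5
  P6: N10 <- N3 -> N2 -> N5
That exhausts the simple backdoor paths. Count: 6.

6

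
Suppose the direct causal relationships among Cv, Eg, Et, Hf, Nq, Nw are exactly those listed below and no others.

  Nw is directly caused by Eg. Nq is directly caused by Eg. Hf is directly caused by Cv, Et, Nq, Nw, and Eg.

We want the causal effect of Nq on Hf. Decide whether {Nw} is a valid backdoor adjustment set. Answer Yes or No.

Backdoor paths from Nq to Hf (paths whose first edge points into Nq):
  P1: Nq <- Eg -> Nw -> Hf
  P2: Nq <- Eg -> Hf
Condition 1 (no descendant of Nq in the set): holds — descendants of Nq are {Hf}; none are in {Nw}.
Condition 2 (every backdoor path blocked by {Nw}):
  P1: blocked at chain node Nw ∈ conditioning set.
  P2: open — no interior node is in the conditioning set.
{Nw} does not satisfy the backdoor criterion.

No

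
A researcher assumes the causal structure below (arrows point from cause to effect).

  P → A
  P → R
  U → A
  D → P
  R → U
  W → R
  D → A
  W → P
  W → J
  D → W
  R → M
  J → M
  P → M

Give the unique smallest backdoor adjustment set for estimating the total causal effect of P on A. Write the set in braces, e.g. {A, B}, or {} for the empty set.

{D, W}

Variables eligible for adjustment (non-descendants of P, excluding P and A): {D, J, W}.
Backdoor paths from P to A:
  P1: P <- D -> W -> R -> U -> A
  P2: P <- D -> W -> J -> M <- R -> U -> A
  P3: P <- D -> A
  P4: P <- W <- D -> A
  P5: P <- W -> R -> U -> A
  P6: P <- W -> J -> M <- R -> U -> A
The empty set is not sufficient: P1 (P <- D -> W -> R -> U -> A) has no collider blocking it and no conditioned non-collider, so it is open.
Try {D, W}:
  P1: blocked at fork node D ∈ conditioning set.
  P2: blocked at fork node D ∈ conditioning set.
  P3: blocked at fork node D ∈ conditioning set.
  P4: blocked at chain node W ∈ conditioning set.
  P5: blocked at fork node W ∈ conditioning set.
  P6: blocked at fork node W ∈ conditioning set.
{D, W} contains no descendant of P and blocks every backdoor path.
Every element of {D, W} is needed (dropping D leaves P3 open; dropping W leaves P5 open), so no proper subset is valid.
Among all size-2 subsets of the eligible variables, only {D, W} blocks every backdoor path, so it is the unique smallest valid adjustment set.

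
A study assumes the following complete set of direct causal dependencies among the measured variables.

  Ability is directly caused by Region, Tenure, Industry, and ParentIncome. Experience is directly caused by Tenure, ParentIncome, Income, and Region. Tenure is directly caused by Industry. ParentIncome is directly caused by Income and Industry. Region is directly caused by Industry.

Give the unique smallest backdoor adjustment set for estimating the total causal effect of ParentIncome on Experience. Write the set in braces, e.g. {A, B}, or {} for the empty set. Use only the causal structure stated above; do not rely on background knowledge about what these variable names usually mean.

Variables eligible for adjustment (non-descendants of ParentIncome, excluding ParentIncome and Experience): {Income, Industry, Region, Tenure}.
Backdoor paths from ParentIncome to Experience:
  P1: ParentIncome <- Industry -> Tenure -> Experience
  P2: ParentIncome <- Industry -> Tenure -> Ability <- Region -> Experience
  P3: ParentIncome <- Industry -> Region -> Experience
  P4: ParentIncome <- Industry -> Region -> Ability <- Tenure -> Experience
  P5: ParentIncome <- Industry -> Ability <- Tenure -> Experience
  P6: ParentIncome <- Industry -> Ability <- Region -> Experience
  P7: ParentIncome <- Income -> Experience
The empty set is not sufficient: P1 (ParentIncome <- Industry -> Tenure -> Experience) has no collider blocking it and no conditioned non-collider, so it is open.
Try {Income, Industry}:
  P1: blocked at fork node Industry ∈ conditioning set.
  P2: blocked at fork node Industry ∈ conditioning set.
  P3: blocked at fork node Industry ∈ conditioning set.
  P4: blocked at fork node Industry ∈ conditioning set.
  P5: blocked at fork node Industry ∈ conditioning set.
  P6: blocked at fork node Industry ∈ conditioning set.
  P7: blocked at fork node Income ∈ conditioning set.
{Income, Industry} contains no descendant of ParentIncome and blocks every backdoor path.
Every element of {Income, Industry} is needed (dropping Income leaves P7 open; dropping Industry leaves P1 open), so no proper subset is valid.
Among all size-2 subsets of the eligible variables, only {Income, Industry} blocks every backdoor path, so it is the unique smallest valid adjustment set.

{Income, Industry}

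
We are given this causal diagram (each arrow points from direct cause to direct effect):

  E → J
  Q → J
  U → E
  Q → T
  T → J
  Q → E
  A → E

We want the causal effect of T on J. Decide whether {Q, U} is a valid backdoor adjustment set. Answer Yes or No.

Yes

Backdoor paths from T to J (paths whose first edge points into T):
  P1: T <- Q -> E -> J
  P2: T <- Q -> J
Condition 1 (no descendant of T in the set): holds — descendants of T are {J}; none are in {Q, U}.
Condition 2 (every backdoor path blocked by {Q, U}):
  P1: blocked at fork node Q ∈ conditioning set.
  P2: blocked at fork node Q ∈ conditioning set.
{Q, U} satisfies the backdoor criterion.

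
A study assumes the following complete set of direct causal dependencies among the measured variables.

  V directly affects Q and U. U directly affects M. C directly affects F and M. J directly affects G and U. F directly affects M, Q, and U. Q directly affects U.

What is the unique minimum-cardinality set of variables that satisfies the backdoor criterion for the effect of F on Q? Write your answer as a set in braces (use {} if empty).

{}

Variables eligible for adjustment (non-descendants of F, excluding F and Q): {C, G, J, V}.
Backdoor paths from F to Q:
  P1: F <- C -> M <- U <- V -> Q
  P2: F <- C -> M <- U <- Q
Each backdoor path contains an unconditioned collider, so every path is already blocked with the empty conditioning set:
  P1: blocked at collider M (neither it nor any descendant is in the conditioning set).
  P2: blocked at collider M (neither it nor any descendant is in the conditioning set).
The empty set is therefore the unique smallest valid set.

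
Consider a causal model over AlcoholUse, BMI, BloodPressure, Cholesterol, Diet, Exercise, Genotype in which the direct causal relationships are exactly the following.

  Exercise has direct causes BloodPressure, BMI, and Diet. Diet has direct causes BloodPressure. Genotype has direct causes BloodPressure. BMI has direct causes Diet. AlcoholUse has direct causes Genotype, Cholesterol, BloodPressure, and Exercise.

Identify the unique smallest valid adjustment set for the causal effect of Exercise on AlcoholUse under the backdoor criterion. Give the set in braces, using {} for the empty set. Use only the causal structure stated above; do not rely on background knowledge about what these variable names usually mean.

Variables eligible for adjustment (non-descendants of Exercise, excluding Exercise and AlcoholUse): {BMI, BloodPressure, Cholesterol, Diet, Genotype}.
Backdoor paths from Exercise to AlcoholUse:
  P1: Exercise <- BloodPressure -> Genotype -> AlcoholUse
  P2: Exercise <- BloodPressure -> AlcoholUse
  P3: Exercise <- Diet <- BloodPressure -> Genotype -> AlcoholUse
  P4: Exercise <- Diet <- BloodPressure -> AlcoholUse
  P5: Exercise <- BMI <- Diet <- BloodPressure -> Genotype -> AlcoholUse
  P6: Exercise <- BMI <- Diet <- BloodPressure -> AlcoholUse
The empty set is not sufficient: P1 (Exercise <- BloodPressure -> Genotype -> AlcoholUse) has no collider blocking it and no conditioned non-collider, so it is open.
Try {BloodPressure}:
  P1: blocked at fork node BloodPressure ∈ conditioning set.
  P2: blocked at fork node BloodPressure ∈ conditioning set.
  P3: blocked at fork node BloodPressure ∈ conditioning set.
  P4: blocked at fork node BloodPressure ∈ conditioning set.
  P5: blocked at fork node BloodPressure ∈ conditioning set.
  P6: blocked at fork node BloodPressure ∈ conditioning set.
{BloodPressure} contains no descendant of Exercise and blocks every backdoor path.
No other singleton works — e.g. {Diet} leaves P1 open — so {BloodPressure} is the unique smallest valid adjustment set.

{BloodPressure}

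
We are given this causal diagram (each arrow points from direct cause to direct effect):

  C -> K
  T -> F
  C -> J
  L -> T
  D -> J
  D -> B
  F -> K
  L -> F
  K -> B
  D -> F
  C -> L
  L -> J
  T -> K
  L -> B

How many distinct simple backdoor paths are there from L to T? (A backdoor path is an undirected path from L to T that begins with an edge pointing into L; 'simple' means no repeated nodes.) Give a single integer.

7

A backdoor path from L to T is any simple undirected path whose first edge points into L (i.e. leaves L via a parent).
Parents of L: {C}.
Enumerating:
  P1: L <- C -> J <- D -> F <- T
  P2: L <- C -> J <- D -> F -> K <- T
  P3: L <- C -> J <- D -> B <- K <- T
  P4: L <- C -> J <- D -> B <- K <- F <- T
  P5: L <- C -> K <- T
  P6: L <- C -> K <- F <- T
  P7: L <- C -> K -> B <- D -> F <- T
That exhausts the simple backdoor paths. Count: 7.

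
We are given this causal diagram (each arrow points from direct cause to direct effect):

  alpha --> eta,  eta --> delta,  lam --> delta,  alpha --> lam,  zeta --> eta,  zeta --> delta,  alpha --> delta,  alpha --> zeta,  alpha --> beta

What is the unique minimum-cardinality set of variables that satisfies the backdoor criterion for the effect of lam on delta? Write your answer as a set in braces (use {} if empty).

{alpha}

Variables eligible for adjustment (non-descendants of lam, excluding lam and delta): {alpha, beta, eta, zeta}.
Backdoor paths from lam to delta:
  P1: lam <- alpha -> zeta -> eta -> delta
  P2: lam <- alpha -> zeta -> delta
  P3: lam <- alpha -> eta <- zeta -> delta
  P4: lam <- alpha -> eta -> delta
  P5: lam <- alpha -> delta
The empty set is not sufficient: P1 (lam <- alpha -> zeta -> eta -> delta) has no collider blocking it and no conditioned non-collider, so it is open.
Try {alpha}:
  P1: blocked at fork node alpha ∈ conditioning set.
  P2: blocked at fork node alpha ∈ conditioning set.
  P3: blocked at fork node alpha ∈ conditioning set.
  P4: blocked at fork node alpha ∈ conditioning set.
  P5: blocked at fork node alpha ∈ conditioning set.
{alpha} contains no descendant of lam and blocks every backdoor path.
No other singleton works — e.g. {beta} leaves P1 open — so {alpha} is the unique smallest valid adjustment set.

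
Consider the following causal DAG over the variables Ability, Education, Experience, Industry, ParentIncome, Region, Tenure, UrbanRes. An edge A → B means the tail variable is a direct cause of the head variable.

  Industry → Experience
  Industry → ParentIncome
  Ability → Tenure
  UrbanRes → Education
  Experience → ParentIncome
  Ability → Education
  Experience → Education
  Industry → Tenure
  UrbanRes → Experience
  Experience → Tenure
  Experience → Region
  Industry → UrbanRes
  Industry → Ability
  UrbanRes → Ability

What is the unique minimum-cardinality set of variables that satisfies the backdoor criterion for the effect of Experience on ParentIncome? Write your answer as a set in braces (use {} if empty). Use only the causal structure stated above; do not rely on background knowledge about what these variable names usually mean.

Variables eligible for adjustment (non-descendants of Experience, excluding Experience and ParentIncome): {Ability, Industry, UrbanRes}.
Backdoor paths from Experience to ParentIncome:
  P1: Experience <- Industry -> ParentIncome
  P2: Experience <- UrbanRes <- Industry -> ParentIncome
  P3: Experience <- UrbanRes -> Ability <- Industry -> ParentIncome
  P4: Experience <- UrbanRes -> Ability -> Tenure <- Industry -> ParentIncome
  P5: Experience <- UrbanRes -> Education <- Ability <- Industry -> ParentIncome
  P6: Experience <- UrbanRes -> Education <- Ability -> Tenure <- Industry -> ParentIncome
The empty set is not sufficient: P1 (Experience <- Industry -> ParentIncome) has no collider blocking it and no conditioned non-collider, so it is open.
Try {Industry}:
  P1: blocked at fork node Industry ∈ conditioning set.
  P2: blocked at fork node Industry ∈ conditioning set.
  P3: blocked at collider Ability (neither it nor any descendant is in the conditioning set).
  P4: blocked at collider Tenure (neither it nor any descendant is in the conditioning set).
  P5: blocked at collider Education (neither it nor any descendant is in the conditioning set).
  P6: blocked at collider Education (neither it nor any descendant is in the conditioning set).
{Industry} contains no descendant of Experience and blocks every backdoor path.
No other singleton works — e.g. {UrbanRes} leaves P1 open — so {Industry} is the unique smallest valid adjustment set.

{Industry}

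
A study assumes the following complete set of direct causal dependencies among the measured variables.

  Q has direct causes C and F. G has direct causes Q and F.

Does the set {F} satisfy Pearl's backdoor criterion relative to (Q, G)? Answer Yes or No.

Backdoor paths from Q to G (paths whose first edge points into Q):
  P1: Q <- F -> G
Condition 1 (no descendant of Q in the set): holds — descendants of Q are {G}; none are in {F}.
Condition 2 (every backdoor path blocked by {F}):
  P1: blocked at fork node F ∈ conditioning set.
{F} satisfies the backdoor criterion.

Yes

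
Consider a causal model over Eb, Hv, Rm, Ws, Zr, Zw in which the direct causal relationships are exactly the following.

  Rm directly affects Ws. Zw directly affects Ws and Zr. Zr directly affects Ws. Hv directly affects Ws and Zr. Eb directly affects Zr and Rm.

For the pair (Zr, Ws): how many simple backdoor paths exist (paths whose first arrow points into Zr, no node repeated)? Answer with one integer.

3

A backdoor path from Zr to Ws is any simple undirected path whose first edge points into Zr (i.e. leaves Zr via a parent).
Parents of Zr: {Eb, Hv, Zw}.
Enumerating:
  P1: Zr <- Eb -> Rm -> Ws
  P2: Zr <- Hv -> Ws
  P3: Zr <- Zw -> Ws
That exhausts the simple backdoor paths. Count: 3.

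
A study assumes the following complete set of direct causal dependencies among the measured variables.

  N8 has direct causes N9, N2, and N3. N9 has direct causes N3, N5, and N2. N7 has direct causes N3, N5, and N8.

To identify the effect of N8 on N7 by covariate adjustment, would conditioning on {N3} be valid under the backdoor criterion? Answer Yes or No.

Backdoor paths from N8 to N7 (paths whose first edge points into N8):
  P1: N8 <- N2 -> N9 <- N5 -> N7
  P2: N8 <- N2 -> N9 <- N3 -> N7
  P3: N8 <- N3 -> N9 <- N5 -> N7
  P4: N8 <- N3 -> N7
  P5: N8 <- N9 <- N5 -> N7
  P6: N8 <- N9 <- N3 -> N7
Condition 1 (no descendant of N8 in the set): holds — descendants of N8 are {N7}; none are in {N3}.
Condition 2 (every backdoor path blocked by {N3}):
  P1: blocked at collider N9 (neither it nor any descendant is in the conditioning set).
  P2: blocked at collider N9 (neither it nor any descendant is in the conditioning set).
  P3: blocked at fork node N3 ∈ conditioning set.
  P4: blocked at fork node N3 ∈ conditioning set.
  P5: open — no interior node is in the conditioning set.
  P6: blocked at fork node N3 ∈ conditioning set.
{N3} does not satisfy the backdoor criterion.

No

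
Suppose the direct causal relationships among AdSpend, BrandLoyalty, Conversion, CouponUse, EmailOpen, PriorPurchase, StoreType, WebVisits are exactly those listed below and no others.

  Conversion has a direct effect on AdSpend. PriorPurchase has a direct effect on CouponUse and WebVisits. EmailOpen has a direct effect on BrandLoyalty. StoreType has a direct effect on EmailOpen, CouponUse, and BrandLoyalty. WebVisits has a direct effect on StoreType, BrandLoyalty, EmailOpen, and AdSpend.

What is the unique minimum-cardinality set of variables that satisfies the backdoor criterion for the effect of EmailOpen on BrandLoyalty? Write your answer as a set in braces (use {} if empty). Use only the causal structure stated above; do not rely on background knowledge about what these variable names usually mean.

{StoreType, WebVisits}

Variables eligible for adjustment (non-descendants of EmailOpen, excluding EmailOpen and BrandLoyalty): {AdSpend, Conversion, CouponUse, PriorPurchase, StoreType, WebVisits}.
Backdoor paths from EmailOpen to BrandLoyalty:
  P1: EmailOpen <- WebVisits <- PriorPurchase -> CouponUse <- StoreType -> BrandLoyalty
  P2: EmailOpen <- WebVisits -> StoreType -> BrandLoyalty
  P3: EmailOpen <- WebVisits -> BrandLoyalty
  P4: EmailOpen <- StoreType <- WebVisits -> BrandLoyalty
  P5: EmailOpen <- StoreType -> BrandLoyalty
  P6: EmailOpen <- StoreType -> CouponUse <- PriorPurchase -> WebVisits -> BrandLoyalty
The empty set is not sufficient: P2 (EmailOpen <- WebVisits -> StoreType -> BrandLoyalty) has no collider blocking it and no conditioned non-collider, so it is open.
Try {StoreType, WebVisits}:
  P1: blocked at chain node WebVisits ∈ conditioning set.
  P2: blocked at fork node WebVisits ∈ conditioning set.
  P3: blocked at fork node WebVisits ∈ conditioning set.
  P4: blocked at chain node StoreType ∈ conditioning set.
  P5: blocked at fork node StoreType ∈ conditioning set.
  P6: blocked at fork node StoreType ∈ conditioning set.
{StoreType, WebVisits} contains no descendant of EmailOpen and blocks every backdoor path.
Every element of {StoreType, WebVisits} is needed (dropping StoreType leaves P5 open; dropping WebVisits leaves P3 open), so no proper subset is valid.
Among all size-2 subsets of the eligible variables, only {StoreType, WebVisits} blocks every backdoor path, so it is the unique smallest valid adjustment set.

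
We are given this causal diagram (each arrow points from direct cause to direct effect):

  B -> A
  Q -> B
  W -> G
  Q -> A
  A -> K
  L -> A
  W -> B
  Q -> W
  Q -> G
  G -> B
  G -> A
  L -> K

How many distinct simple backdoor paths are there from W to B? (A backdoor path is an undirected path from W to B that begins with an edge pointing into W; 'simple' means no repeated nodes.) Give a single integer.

A backdoor path from W to B is any simple undirected path whose first edge points into W (i.e. leaves W via a parent).
Parents of W: {Q}.
Enumerating:
  P1: W <- Q -> G -> B
  P2: W <- Q -> G -> A <- B
  P3: W <- Q -> B
  P4: W <- Q -> A <- G -> B
  P5: W <- Q -> A <- B
That exhausts the simple backdoor paths. Count: 5.

5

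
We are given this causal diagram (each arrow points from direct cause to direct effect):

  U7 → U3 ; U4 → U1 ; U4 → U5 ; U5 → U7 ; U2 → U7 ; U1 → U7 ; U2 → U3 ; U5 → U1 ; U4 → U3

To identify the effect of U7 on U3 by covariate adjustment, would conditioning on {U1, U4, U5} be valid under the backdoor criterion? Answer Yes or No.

No

Backdoor paths from U7 to U3 (paths whose first edge points into U7):
  P1: U7 <- U5 <- U4 -> U3
  P2: U7 <- U5 -> U1 <- U4 -> U3
  P3: U7 <- U2 -> U3
  P4: U7 <- U1 <- U4 -> U3
  P5: U7 <- U1 <- U5 <- U4 -> U3
Condition 1 (no descendant of U7 in the set): holds — descendants of U7 are {U3}; none are in {U1, U4, U5}.
Condition 2 (every backdoor path blocked by {U1, U4, U5}):
  P1: blocked at chain node U5 ∈ conditioning set.
  P2: blocked at fork node U5 ∈ conditioning set.
  P3: open — no interior node is in the conditioning set.
  P4: blocked at chain node U1 ∈ conditioning set.
  P5: blocked at chain node U1 ∈ conditioning set.
{U1, U4, U5} does not satisfy the backdoor criterion.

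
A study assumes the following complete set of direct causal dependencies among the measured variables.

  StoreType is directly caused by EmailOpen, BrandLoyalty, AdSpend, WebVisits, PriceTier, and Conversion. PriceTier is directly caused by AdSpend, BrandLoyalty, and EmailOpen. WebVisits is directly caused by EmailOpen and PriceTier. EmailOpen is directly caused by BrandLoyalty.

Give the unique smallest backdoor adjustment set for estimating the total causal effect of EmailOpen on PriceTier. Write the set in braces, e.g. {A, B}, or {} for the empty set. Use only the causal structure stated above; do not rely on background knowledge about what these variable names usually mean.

{BrandLoyalty}

Variables eligible for adjustment (non-descendants of EmailOpen, excluding EmailOpen and PriceTier): {AdSpend, BrandLoyalty, Conversion}.
Backdoor paths from EmailOpen to PriceTier:
  P1: EmailOpen <- BrandLoyalty -> PriceTier
  P2: EmailOpen <- BrandLoyalty -> StoreType <- AdSpend -> PriceTier
  P3: EmailOpen <- BrandLoyalty -> StoreType <- PriceTier
  P4: EmailOpen <- BrandLoyalty -> StoreType <- WebVisits <- PriceTier
The empty set is not sufficient: P1 (EmailOpen <- BrandLoyalty -> PriceTier) has no collider blocking it and no conditioned non-collider, so it is open.
Try {BrandLoyalty}:
  P1: blocked at fork node BrandLoyalty ∈ conditioning set.
  P2: blocked at fork node BrandLoyalty ∈ conditioning set.
  P3: blocked at fork node BrandLoyalty ∈ conditioning set.
  P4: blocked at fork node BrandLoyalty ∈ conditioning set.
{BrandLoyalty} contains no descendant of EmailOpen and blocks every backdoor path.
No other singleton works — e.g. {AdSpend} leaves P1 open — so {BrandLoyalty} is the unique smallest valid adjustment set.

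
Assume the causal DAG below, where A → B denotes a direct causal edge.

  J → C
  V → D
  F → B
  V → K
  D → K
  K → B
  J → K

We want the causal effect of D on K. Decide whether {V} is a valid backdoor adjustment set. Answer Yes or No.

Yes

Backdoor paths from D to K (paths whose first edge points into D):
  P1: D <- V -> K
Condition 1 (no descendant of D in the set): holds — descendants of D are {B, K}; none are in {V}.
Condition 2 (every backdoor path blocked by {V}):
  P1: blocked at fork node V ∈ conditioning set.
{V} satisfies the backdoor criterion.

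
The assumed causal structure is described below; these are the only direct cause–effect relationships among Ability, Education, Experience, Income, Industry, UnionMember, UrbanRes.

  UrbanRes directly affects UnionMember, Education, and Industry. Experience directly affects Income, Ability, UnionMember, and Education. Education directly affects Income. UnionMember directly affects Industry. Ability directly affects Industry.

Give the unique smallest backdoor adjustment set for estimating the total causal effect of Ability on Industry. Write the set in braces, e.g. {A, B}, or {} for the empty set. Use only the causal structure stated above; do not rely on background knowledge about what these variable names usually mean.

{Experience}

Variables eligible for adjustment (non-descendants of Ability, excluding Ability and Industry): {Education, Experience, Income, UnionMember, UrbanRes}.
Backdoor paths from Ability to Industry:
  P1: Ability <- Experience -> UnionMember <- UrbanRes -> Industry
  P2: Ability <- Experience -> UnionMember -> Industry
  P3: Ability <- Experience -> Education <- UrbanRes -> UnionMember -> Industry
  P4: Ability <- Experience -> Education <- UrbanRes -> Industry
  P5: Ability <- Experience -> Income <- Education <- UrbanRes -> UnionMember -> Industry
  P6: Ability <- Experience -> Income <- Education <- UrbanRes -> Industry
The empty set is not sufficient: P2 (Ability <- Experience -> UnionMember -> Industry) has no collider blocking it and no conditioned non-collider, so it is open.
Try {Experience}:
  P1: blocked at fork node Experience ∈ conditioning set.
  P2: blocked at fork node Experience ∈ conditioning set.
  P3: blocked at fork node Experience ∈ conditioning set.
  P4: blocked at fork node Experience ∈ conditioning set.
  P5: blocked at fork node Experience ∈ conditioning set.
  P6: blocked at fork node Experience ∈ conditioning set.
{Experience} contains no descendant of Ability and blocks every backdoor path.
No other singleton works — e.g. {UrbanRes} leaves P2 open — so {Experience} is the unique smallest valid adjustment set.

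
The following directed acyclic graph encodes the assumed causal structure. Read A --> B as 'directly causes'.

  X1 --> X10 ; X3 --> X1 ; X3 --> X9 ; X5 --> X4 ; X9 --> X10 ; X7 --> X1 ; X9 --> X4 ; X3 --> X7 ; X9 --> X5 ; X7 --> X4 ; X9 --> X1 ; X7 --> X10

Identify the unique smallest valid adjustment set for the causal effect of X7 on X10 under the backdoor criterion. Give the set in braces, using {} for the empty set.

{X3}

Variables eligible for adjustment (non-descendants of X7, excluding X7 and X10): {X3, X5, X9}.
Backdoor paths from X7 to X10:
  P1: X7 <- X3 -> X9 -> X1 -> X10
  P2: X7 <- X3 -> X9 -> X10
  P3: X7 <- X3 -> X1 <- X9 -> X10
  P4: X7 <- X3 -> X1 -> X10
The empty set is not sufficient: P1 (X7 <- X3 -> X9 -> X1 -> X10) has no collider blocking it and no conditioned non-collider, so it is open.
Try {X3}:
  P1: blocked at fork node X3 ∈ conditioning set.
  P2: blocked at fork node X3 ∈ conditioning set.
  P3: blocked at fork node X3 ∈ conditioning set.
  P4: blocked at fork node X3 ∈ conditioning set.
{X3} contains no descendant of X7 and blocks every backdoor path.
No other singleton works — e.g. {X9} leaves P4 open — so {X3} is the unique smallest valid adjustment set.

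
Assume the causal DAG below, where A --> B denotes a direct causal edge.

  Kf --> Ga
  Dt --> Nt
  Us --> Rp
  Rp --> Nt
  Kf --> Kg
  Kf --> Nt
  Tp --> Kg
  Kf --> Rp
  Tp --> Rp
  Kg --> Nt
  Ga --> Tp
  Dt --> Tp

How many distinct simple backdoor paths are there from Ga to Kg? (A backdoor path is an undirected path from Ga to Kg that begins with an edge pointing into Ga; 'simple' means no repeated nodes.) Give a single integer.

8

A backdoor path from Ga to Kg is any simple undirected path whose first edge points into Ga (i.e. leaves Ga via a parent).
Parents of Ga: {Kf}.
Enumerating:
  P1: Ga <- Kf -> Kg
  P2: Ga <- Kf -> Rp <- Tp <- Dt -> Nt <- Kg
  P3: Ga <- Kf -> Rp <- Tp -> Kg
  P4: Ga <- Kf -> Rp -> Nt <- Dt -> Tp -> Kg
  P5: Ga <- Kf -> Rp -> Nt <- Kg
  P6: Ga <- Kf -> Nt <- Dt -> Tp -> Kg
  P7: Ga <- Kf -> Nt <- Kg
  P8: Ga <- Kf -> Nt <- Rp <- Tp -> Kg
That exhausts the simple backdoor paths. Count: 8.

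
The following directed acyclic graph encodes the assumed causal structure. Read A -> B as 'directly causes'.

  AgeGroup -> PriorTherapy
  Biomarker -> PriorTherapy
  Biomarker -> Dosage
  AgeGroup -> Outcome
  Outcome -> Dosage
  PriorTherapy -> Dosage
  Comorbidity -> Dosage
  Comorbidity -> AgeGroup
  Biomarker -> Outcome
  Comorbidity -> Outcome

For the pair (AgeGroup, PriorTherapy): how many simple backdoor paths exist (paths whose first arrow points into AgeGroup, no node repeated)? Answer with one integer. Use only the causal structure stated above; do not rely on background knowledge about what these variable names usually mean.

7

A backdoor path from AgeGroup to PriorTherapy is any simple undirected path whose first edge points into AgeGroup (i.e. leaves AgeGroup via a parent).
Parents of AgeGroup: {Comorbidity}.
Enumerating:
  P1: AgeGroup <- Comorbidity -> Outcome <- Biomarker -> PriorTherapy
  P2: AgeGroup <- Comorbidity -> Outcome <- Biomarker -> Dosage <- PriorTherapy
  P3: AgeGroup <- Comorbidity -> Outcome -> Dosage <- Biomarker -> PriorTherapy
  P4: AgeGroup <- Comorbidity -> Outcome -> Dosage <- PriorTherapy
  P5: AgeGroup <- Comorbidity -> Dosage <- Biomarker -> PriorTherapy
  P6: AgeGroup <- Comorbidity -> Dosage <- Outcome <- Biomarker -> PriorTherapy
  P7: AgeGroup <- Comorbidity -> Dosage <- PriorTherapy
That exhausts the simple backdoor paths. Count: 7.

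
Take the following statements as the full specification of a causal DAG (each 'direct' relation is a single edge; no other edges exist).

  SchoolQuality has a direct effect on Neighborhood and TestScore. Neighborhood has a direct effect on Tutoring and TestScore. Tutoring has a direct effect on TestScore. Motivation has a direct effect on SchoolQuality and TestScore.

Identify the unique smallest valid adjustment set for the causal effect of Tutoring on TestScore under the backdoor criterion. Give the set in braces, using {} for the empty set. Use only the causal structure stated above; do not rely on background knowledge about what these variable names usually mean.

{Neighborhood}

Variables eligible for adjustment (non-descendants of Tutoring, excluding Tutoring and TestScore): {Motivation, Neighborhood, SchoolQuality}.
Backdoor paths from Tutoring to TestScore:
  P1: Tutoring <- Neighborhood <- SchoolQuality <- Motivation -> TestScore
  P2: Tutoring <- Neighborhood <- SchoolQuality -> TestScore
  P3: Tutoring <- Neighborhood -> TestScore
The empty set is not sufficient: P1 (Tutoring <- Neighborhood <- SchoolQuality <- Motivation -> TestScore) has no collider blocking it and no conditioned non-collider, so it is open.
Try {Neighborhood}:
  P1: blocked at chain node Neighborhood ∈ conditioning set.
  P2: blocked at chain node Neighborhood ∈ conditioning set.
  P3: blocked at fork node Neighborhood ∈ conditioning set.
{Neighborhood} contains no descendant of Tutoring and blocks every backdoor path.
No other singleton works — e.g. {Motivation} leaves P2 open — so {Neighborhood} is the unique smallest valid adjustment set.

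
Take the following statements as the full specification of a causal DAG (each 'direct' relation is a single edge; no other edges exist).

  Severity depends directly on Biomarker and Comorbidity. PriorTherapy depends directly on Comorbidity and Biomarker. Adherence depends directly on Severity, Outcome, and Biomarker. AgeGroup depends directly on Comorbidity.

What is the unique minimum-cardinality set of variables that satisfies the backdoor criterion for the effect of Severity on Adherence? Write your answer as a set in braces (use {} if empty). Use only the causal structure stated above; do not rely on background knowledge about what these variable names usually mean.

{Biomarker}

Variables eligible for adjustment (non-descendants of Severity, excluding Severity and Adherence): {AgeGroup, Biomarker, Comorbidity, Outcome, PriorTherapy}.
Backdoor paths from Severity to Adherence:
  P1: Severity <- Comorbidity -> PriorTherapy <- Biomarker -> Adherence
  P2: Severity <- Biomarker -> Adherence
The empty set is not sufficient: P2 (Severity <- Biomarker -> Adherence) has no collider blocking it and no conditioned non-collider, so it is open.
Try {Biomarker}:
  P1: blocked at collider PriorTherapy (neither it nor any descendant is in the conditioning set).
  P2: blocked at fork node Biomarker ∈ conditioning set.
{Biomarker} contains no descendant of Severity and blocks every backdoor path.
No other singleton works — e.g. {Comorbidity} leaves P2 open — so {Biomarker} is the unique smallest valid adjustment set.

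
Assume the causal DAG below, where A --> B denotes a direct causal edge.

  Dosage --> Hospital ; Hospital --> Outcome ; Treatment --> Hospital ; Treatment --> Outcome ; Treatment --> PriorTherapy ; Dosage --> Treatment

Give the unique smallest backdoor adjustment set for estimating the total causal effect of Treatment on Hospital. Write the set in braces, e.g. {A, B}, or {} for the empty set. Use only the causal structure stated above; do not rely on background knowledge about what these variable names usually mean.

{Dosage}

Variables eligible for adjustment (non-descendants of Treatment, excluding Treatment and Hospital): {Dosage}.
Backdoor paths from Treatment to Hospital:
  P1: Treatment <- Dosage -> Hospital
The empty set is not sufficient: P1 (Treatment <- Dosage -> Hospital) has no collider blocking it and no conditioned non-collider, so it is open.
Try {Dosage}:
  P1: blocked at fork node Dosage ∈ conditioning set.
{Dosage} contains no descendant of Treatment and blocks every backdoor path.
{Dosage} is the unique smallest valid adjustment set.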